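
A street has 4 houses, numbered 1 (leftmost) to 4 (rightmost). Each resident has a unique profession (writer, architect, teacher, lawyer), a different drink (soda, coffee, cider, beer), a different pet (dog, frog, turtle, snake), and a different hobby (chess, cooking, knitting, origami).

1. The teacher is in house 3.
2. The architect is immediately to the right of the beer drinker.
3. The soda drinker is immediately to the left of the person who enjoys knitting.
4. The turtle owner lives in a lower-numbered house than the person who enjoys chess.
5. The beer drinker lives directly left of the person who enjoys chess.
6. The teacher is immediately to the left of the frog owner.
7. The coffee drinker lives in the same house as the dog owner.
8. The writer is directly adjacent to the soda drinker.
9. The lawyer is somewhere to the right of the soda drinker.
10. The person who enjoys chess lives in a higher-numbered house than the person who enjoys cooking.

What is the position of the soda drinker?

2

Clue 1: the teacher is in house 3.
By clue 6, the frog owner is in house 4.
The only profession still possible for house 1 is writer.
From clue 8, the soda drinker must be in house 2.
By clue 9, the lawyer is in house 4.
House 2 profession: only architect fits.
House 4's drink must be cider (nothing else left).
Clue 2: the beer drinker is in house 1.
Clue 3 places the person who enjoys knitting in house 3.
Clue 5: the person who enjoys chess is in house 2.
The person who enjoys cooking is in house 1 (clue 10).
House 3's drink must be coffee (nothing else left).
That leaves origami as the hobby for house 4.
Clue 4: the turtle owner is in house 1.
The dog owner is in house 3 (clue 7).
So house 2 gets snake for pet.
So: house 1 = writer/beer/turtle/cooking, house 2 = architect/soda/snake/chess, house 3 = teacher/coffee/dog/knitting, house 4 = lawyer/cider/frog/origami.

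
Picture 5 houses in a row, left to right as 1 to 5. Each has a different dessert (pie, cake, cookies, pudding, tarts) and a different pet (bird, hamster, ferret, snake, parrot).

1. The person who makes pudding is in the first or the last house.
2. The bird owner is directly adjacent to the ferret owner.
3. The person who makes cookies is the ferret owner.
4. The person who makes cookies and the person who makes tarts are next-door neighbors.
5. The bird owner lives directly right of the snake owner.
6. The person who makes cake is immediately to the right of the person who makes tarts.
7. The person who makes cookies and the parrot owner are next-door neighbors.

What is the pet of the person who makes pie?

bird

The person who makes pudding is narrowed to house 1 or 5; consider each.
Placing it in house 5 leads to a contradiction, so it's in house 1.
The person who makes cake is narrowed to house 3 or 4 or 5; consider each.
Placing it in house 3 and house 4 leads to a contradiction, so it's in house 5.
Clue 6 places the person who makes tarts in house 4.
By clue 4, the person who makes cookies is in house 3.
House 2's dessert must be pie (nothing else left).
Clue 3 places the ferret owner in house 3.
House 5 pet: only hamster fits.
The bird owner is in house 2 (clue 5).
Clue 5 places the snake owner in house 1.
So house 4 gets parrot for pet.
So: house 1 = pudding/snake, house 2 = pie/bird, house 3 = cookies/ferret, house 4 = tarts/parrot, house 5 = cake/hamster.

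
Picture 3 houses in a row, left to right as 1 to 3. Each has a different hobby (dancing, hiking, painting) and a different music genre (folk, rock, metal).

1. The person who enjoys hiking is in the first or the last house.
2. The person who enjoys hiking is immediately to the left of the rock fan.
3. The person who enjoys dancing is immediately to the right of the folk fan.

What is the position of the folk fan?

1

From clue 2, the person who enjoys hiking must be in house 1.
By clue 2, the rock fan is in house 2.
House 3's music genre must be metal (nothing else left).
Clue 3: the person who enjoys dancing is in house 2.
House 3's hobby must be painting (nothing else left).
The only music genre still possible for house 1 is folk.
So: house 1 = hiking/folk, house 2 = dancing/rock, house 3 = painting/metal.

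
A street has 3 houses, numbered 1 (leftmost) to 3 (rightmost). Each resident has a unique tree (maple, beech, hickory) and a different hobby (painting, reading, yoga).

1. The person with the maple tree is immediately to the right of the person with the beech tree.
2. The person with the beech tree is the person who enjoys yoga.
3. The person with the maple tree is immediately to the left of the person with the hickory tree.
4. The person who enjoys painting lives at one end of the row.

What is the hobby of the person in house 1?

The person with the maple tree is in house 2 (clue 3).
By clue 3, the person with the hickory tree is in house 3.
So house 1 gets beech for tree.
Clue 2 places the person who enjoys yoga in house 1.
So house 2 gets reading for hobby.
So house 3 gets painting for hobby.
So: house 1 = beech/yoga, house 2 = maple/reading, house 3 = hickory/painting.

yoga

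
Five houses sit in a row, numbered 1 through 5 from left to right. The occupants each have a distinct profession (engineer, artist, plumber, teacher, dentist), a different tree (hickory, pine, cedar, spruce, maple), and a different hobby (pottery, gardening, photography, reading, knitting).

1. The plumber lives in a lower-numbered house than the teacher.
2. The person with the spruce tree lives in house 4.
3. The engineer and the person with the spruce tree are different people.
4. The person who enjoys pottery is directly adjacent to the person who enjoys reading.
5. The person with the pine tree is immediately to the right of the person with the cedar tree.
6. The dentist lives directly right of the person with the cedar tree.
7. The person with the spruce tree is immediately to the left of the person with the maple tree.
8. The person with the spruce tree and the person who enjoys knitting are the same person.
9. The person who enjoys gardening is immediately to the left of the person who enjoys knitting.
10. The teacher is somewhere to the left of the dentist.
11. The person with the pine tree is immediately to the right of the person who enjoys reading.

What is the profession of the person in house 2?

teacher

From clue 2, the person with the spruce tree must be in house 4.
The person with the maple tree is in house 5 (clue 7).
The person who enjoys knitting is in house 4 (clue 8).
From clue 9, the person who enjoys gardening must be in house 3.
From clue 6, the dentist must be in house 3.
Clue 6 places the person with the cedar tree in house 2.
By clue 10, the teacher is in house 2.
The only profession still possible for house 4 is artist.
The only profession still possible for house 5 is engineer.
House 1 tree: only hickory fits.
The only tree still possible for house 3 is pine.
The only hobby still possible for house 5 is photography.
The person who enjoys reading is in house 2 (clue 11).
That leaves plumber as the profession for house 1.
So house 1 gets pottery for hobby.
So: house 1 = plumber/hickory/pottery, house 2 = teacher/cedar/reading, house 3 = dentist/pine/gardening, house 4 = artist/spruce/knitting, house 5 = engineer/maple/photography.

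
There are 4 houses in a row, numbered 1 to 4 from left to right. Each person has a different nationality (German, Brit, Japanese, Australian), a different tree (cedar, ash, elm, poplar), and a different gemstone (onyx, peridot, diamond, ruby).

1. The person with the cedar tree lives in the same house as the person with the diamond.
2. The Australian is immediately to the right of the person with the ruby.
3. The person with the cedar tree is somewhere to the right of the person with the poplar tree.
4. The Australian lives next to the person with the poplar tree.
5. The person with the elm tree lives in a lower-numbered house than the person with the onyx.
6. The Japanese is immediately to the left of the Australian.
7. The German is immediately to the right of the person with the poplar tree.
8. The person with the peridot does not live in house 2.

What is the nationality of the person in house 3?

Brit

The Australian is narrowed to house 2 or 3 or 4; consider each.
Placing it in house 3 and house 4 leads to a contradiction, so it's in house 2.
From clue 2, the person with the ruby must be in house 1.
The Japanese is in house 1 (clue 6).
House 3 nationality: only Brit fits.
House 4 nationality: only German fits.
Clue 7: the person with the poplar tree is in house 3.
The person with the cedar tree is in house 4 (clue 3).
By clue 1, the person with the diamond is in house 4.
House 2's gemstone must be onyx (nothing else left).
House 3 gemstone: only peridot fits.
Clue 5 places the person with the elm tree in house 1.
House 2's tree must be ash (nothing else left).
So: house 1 = Japanese/elm/ruby, house 2 = Australian/ash/onyx, house 3 = Brit/poplar/peridot, house 4 = German/cedar/diamond.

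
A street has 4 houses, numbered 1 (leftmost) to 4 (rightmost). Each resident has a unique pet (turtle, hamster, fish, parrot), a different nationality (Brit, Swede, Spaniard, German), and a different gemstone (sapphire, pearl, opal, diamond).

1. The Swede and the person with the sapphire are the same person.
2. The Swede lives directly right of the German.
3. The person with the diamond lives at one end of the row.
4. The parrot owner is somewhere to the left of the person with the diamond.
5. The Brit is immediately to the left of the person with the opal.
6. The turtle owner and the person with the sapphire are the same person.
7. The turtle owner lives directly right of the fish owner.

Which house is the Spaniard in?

4

Clue 4: the person with the diamond is in house 4.
House 4's pet must be hamster (nothing else left).
So house 4 gets Spaniard for nationality.
House 1 gemstone: only pearl fits.
The only nationality still possible for house 3 is Swede.
From clue 1, the person with the sapphire must be in house 3.
Clue 2 places the German in house 2.
From clue 6, the turtle owner must be in house 3.
By clue 7, the fish owner is in house 2.
So house 1 gets parrot for pet.
So house 1 gets Brit for nationality.
The only gemstone still possible for house 2 is opal.
So: house 1 = parrot/Brit/pearl, house 2 = fish/German/opal, house 3 = turtle/Swede/sapphire, house 4 = hamster/Spaniard/diamond.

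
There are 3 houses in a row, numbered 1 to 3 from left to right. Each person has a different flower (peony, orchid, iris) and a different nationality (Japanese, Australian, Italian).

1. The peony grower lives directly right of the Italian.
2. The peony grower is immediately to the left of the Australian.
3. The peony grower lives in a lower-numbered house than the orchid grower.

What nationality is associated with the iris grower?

Italian

Clue 2: the peony grower is in house 2.
By clue 2, the Australian is in house 3.
By clue 3, the orchid grower is in house 3.
House 1 flower: only iris fits.
Clue 1 places the Italian in house 1.
House 2's nationality must be Japanese (nothing else left).
So: house 1 = iris/Italian, house 2 = peony/Japanese, house 3 = orchid/Australian.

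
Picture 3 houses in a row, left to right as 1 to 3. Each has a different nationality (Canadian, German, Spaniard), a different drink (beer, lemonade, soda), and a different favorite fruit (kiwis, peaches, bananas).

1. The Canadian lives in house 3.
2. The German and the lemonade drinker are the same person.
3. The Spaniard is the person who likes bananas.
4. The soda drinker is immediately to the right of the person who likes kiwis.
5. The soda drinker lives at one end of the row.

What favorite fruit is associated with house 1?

Clue 1: the Canadian is in house 3.
The soda drinker is in house 3 (clue 5).
Clue 4 places the person who likes kiwis in house 2.
House 1 favorite fruit: only bananas fits.
House 3 favorite fruit: only peaches fits.
Clue 3 places the Spaniard in house 1.
House 2's nationality must be German (nothing else left).
From clue 2, the lemonade drinker must be in house 2.
The only drink still possible for house 1 is beer.
So: house 1 = Spaniard/beer/bananas, house 2 = German/lemonade/kiwis, house 3 = Canadian/soda/peaches.

bananas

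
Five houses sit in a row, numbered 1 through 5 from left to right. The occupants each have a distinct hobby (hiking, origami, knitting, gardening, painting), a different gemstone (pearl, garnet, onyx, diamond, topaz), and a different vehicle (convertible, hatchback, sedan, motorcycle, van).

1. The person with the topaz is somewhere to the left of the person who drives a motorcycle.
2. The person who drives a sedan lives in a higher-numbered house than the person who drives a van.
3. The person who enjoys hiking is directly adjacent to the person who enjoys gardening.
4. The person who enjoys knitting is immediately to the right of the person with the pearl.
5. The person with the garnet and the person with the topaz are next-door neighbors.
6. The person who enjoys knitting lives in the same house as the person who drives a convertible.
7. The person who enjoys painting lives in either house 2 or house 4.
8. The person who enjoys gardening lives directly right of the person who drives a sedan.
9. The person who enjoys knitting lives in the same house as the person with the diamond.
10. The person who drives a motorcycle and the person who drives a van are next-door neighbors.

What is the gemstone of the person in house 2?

House 1's hobby must be origami (nothing else left).
The person who enjoys painting is narrowed to house 2 or 4; consider each.
Placing it in house 4 leads to a contradiction, so it's in house 2.
The person who enjoys gardening is narrowed to house 3 or 4 or 5; consider each.
Placing it in house 3 and house 5 leads to a contradiction, so it's in house 4.
Clue 8: the person who drives a sedan is in house 3.
Clue 6: the person who enjoys knitting is in house 5.
By clue 6, the person who drives a convertible is in house 5.
Clue 9: the person with the diamond is in house 5.
Clue 10 places the person who drives a motorcycle in house 2.
Clue 10: the person who drives a van is in house 1.
So house 3 gets hiking for hobby.
So house 4 gets hatchback for vehicle.
The person with the topaz is in house 1 (clue 1).
From clue 4, the person with the pearl must be in house 4.
Clue 5: the person with the garnet is in house 2.
House 3 gemstone: only onyx fits.
So: house 1 = origami/topaz/van, house 2 = painting/garnet/motorcycle, house 3 = hiking/onyx/sedan, house 4 = gardening/pearl/hatchback, house 5 = knitting/diamond/convertible.

garnet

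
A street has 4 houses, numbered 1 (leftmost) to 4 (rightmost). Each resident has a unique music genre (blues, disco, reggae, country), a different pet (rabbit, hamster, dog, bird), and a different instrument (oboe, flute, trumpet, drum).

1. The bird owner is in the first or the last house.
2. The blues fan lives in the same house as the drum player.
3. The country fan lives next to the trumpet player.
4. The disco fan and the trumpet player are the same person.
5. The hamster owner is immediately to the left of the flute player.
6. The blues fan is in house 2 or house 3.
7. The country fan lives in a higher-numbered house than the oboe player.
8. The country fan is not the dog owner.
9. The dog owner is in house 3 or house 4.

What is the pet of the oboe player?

The blues fan is narrowed to house 2 or 3; consider each.
Placing it in house 3 leads to a contradiction, so it's in house 2.
Clue 2: the drum player is in house 2.
House 1 music genre: only reggae fits.
House 1 instrument: only oboe fits.
The country fan is narrowed to house 3 or 4; consider each.
Placing it in house 4 leads to a contradiction, so it's in house 3.
From clue 3, the trumpet player must be in house 4.
The disco fan is in house 4 (clue 4).
From clue 8, the dog owner must be in house 4.
That leaves bird as the pet for house 1.
So house 3 gets flute for instrument.
By clue 5, the hamster owner is in house 2.
House 3 pet: only rabbit fits.
So: house 1 = reggae/bird/oboe, house 2 = blues/hamster/drum, house 3 = country/rabbit/flute, house 4 = disco/dog/trumpet.

bird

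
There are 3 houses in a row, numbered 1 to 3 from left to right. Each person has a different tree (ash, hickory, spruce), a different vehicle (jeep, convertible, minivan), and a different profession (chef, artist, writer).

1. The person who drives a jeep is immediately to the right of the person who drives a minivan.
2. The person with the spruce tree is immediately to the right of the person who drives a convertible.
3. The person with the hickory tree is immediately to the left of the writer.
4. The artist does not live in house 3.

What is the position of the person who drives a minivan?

So house 3 gets jeep for vehicle.
Clue 1 places the person who drives a minivan in house 2.
House 1's vehicle must be convertible (nothing else left).
Clue 2 places the person with the spruce tree in house 2.
So house 3 gets ash for tree.
Clue 3: the writer is in house 2.
The only tree still possible for house 1 is hickory.
House 3's profession must be chef (nothing else left).
The only profession still possible for house 1 is artist.
So: house 1 = hickory/convertible/artist, house 2 = spruce/minivan/writer, house 3 = ash/jeep/chef.

2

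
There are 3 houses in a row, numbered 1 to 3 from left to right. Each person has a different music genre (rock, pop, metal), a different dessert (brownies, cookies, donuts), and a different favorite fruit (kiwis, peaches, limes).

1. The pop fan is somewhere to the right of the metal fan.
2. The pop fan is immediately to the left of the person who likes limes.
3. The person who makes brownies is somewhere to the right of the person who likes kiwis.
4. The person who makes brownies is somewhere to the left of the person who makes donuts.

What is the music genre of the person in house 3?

Clue 2 places the pop fan in house 2.
Clue 2: the person who likes limes is in house 3.
Clue 4: the person who makes brownies is in house 2.
By clue 4, the person who makes donuts is in house 3.
House 1 music genre: only metal fits.
That leaves rock as the music genre for house 3.
That leaves cookies as the dessert for house 1.
By clue 3, the person who likes kiwis is in house 1.
House 2's favorite fruit must be peaches (nothing else left).
So: house 1 = metal/cookies/kiwis, house 2 = pop/brownies/peaches, house 3 = rock/donuts/limes.

rock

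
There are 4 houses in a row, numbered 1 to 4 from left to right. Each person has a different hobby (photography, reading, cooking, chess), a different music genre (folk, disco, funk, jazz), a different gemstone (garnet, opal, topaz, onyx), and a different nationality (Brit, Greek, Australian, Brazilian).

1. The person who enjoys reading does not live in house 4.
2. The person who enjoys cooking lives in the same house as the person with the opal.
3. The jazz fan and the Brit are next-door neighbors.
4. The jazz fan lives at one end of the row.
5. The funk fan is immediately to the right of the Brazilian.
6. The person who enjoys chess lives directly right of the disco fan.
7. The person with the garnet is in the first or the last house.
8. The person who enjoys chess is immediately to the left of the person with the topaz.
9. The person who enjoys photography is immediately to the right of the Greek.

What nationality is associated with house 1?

House 4's nationality must be Australian (nothing else left).
The person who enjoys chess is narrowed to house 2 or 3; consider each.
Placing it in house 3 leads to a contradiction, so it's in house 2.
The disco fan is in house 1 (clue 6).
Clue 8: the person with the topaz is in house 3.
The only music genre still possible for house 4 is jazz.
The Brit is in house 3 (clue 3).
The only gemstone still possible for house 2 is onyx.
House 1's nationality must be Brazilian (nothing else left).
So house 2 gets Greek for nationality.
By clue 5, the funk fan is in house 2.
From clue 9, the person who enjoys photography must be in house 3.
So house 1 gets reading for hobby.
That leaves cooking as the hobby for house 4.
The only music genre still possible for house 3 is folk.
Clue 2: the person with the opal is in house 4.
House 1 gemstone: only garnet fits.
So: house 1 = reading/disco/garnet/Brazilian, house 2 = chess/funk/onyx/Greek, house 3 = photography/folk/topaz/Brit, house 4 = cooking/jazz/opal/Australian.

Brazilian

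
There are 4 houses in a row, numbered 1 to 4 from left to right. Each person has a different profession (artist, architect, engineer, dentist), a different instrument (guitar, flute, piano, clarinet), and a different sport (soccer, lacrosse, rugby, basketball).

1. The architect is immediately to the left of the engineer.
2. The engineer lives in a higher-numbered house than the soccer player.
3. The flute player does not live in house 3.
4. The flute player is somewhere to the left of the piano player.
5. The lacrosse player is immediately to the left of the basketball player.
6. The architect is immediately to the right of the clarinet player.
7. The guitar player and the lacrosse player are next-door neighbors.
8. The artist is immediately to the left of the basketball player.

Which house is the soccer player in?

The architect is narrowed to house 2 or 3; consider each.
Placing it in house 2 leads to a contradiction, so it's in house 3.
Clue 1: the engineer is in house 4.
Clue 6: the clarinet player is in house 2.
The only instrument still possible for house 1 is flute.
That leaves rugby as the sport for house 4.
Clue 5: the lacrosse player is in house 2.
From clue 5, the basketball player must be in house 3.
Clue 7 places the guitar player in house 3.
Clue 8 places the artist in house 2.
The only profession still possible for house 1 is dentist.
House 4's instrument must be piano (nothing else left).
That leaves soccer as the sport for house 1.
So: house 1 = dentist/flute/soccer, house 2 = artist/clarinet/lacrosse, house 3 = architect/guitar/basketball, house 4 = engineer/piano/rugby.

1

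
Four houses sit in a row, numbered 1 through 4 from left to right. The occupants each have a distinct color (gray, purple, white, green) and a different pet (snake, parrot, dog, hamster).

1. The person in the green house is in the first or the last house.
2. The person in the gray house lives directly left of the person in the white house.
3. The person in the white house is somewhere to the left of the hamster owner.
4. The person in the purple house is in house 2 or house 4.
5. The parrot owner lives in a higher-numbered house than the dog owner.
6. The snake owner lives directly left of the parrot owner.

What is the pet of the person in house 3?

parrot

That leaves white as the color for house 3.
Clue 2: the person in the gray house is in house 2.
Clue 3: the hamster owner is in house 4.
The only color still possible for house 1 is green.
So house 4 gets purple for color.
The only pet still possible for house 3 is parrot.
Clue 6: the snake owner is in house 2.
House 1's pet must be dog (nothing else left).
So: house 1 = green/dog, house 2 = gray/snake, house 3 = white/parrot, house 4 = purple/hamster.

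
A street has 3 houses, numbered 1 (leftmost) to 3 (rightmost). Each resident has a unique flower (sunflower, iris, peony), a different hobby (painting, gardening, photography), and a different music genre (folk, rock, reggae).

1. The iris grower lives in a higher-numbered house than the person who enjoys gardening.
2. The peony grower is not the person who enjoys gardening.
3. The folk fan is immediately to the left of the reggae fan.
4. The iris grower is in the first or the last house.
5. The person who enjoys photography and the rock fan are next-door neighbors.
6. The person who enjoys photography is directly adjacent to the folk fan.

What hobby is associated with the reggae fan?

photography

From clue 4, the iris grower must be in house 3.
The peony grower is narrowed to house 1 or 2; consider each.
Placing it in house 1 leads to a contradiction, so it's in house 2.
Clue 2: the person who enjoys gardening is in house 1.
That leaves sunflower as the flower for house 1.
The person who enjoys painting is narrowed to house 2 or 3; consider each.
Placing it in house 2 leads to a contradiction, so it's in house 3.
House 2's hobby must be photography (nothing else left).
From clue 6, the folk fan must be in house 1.
The only music genre still possible for house 2 is reggae.
House 3's music genre must be rock (nothing else left).
So: house 1 = sunflower/gardening/folk, house 2 = peony/photography/reggae, house 3 = iris/painting/rock.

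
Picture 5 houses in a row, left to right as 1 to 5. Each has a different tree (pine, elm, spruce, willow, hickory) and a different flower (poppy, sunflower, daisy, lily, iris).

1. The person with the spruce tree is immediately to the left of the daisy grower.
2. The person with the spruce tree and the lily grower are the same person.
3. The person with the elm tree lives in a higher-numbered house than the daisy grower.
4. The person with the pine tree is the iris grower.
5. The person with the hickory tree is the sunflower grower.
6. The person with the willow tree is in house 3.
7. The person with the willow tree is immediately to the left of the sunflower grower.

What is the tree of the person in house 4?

Clue 6: the person with the willow tree is in house 3.
By clue 7, the sunflower grower is in house 4.
From clue 5, the person with the hickory tree must be in house 4.
That leaves elm as the tree for house 5.
House 5's flower must be poppy (nothing else left).
House 3's flower must be daisy (nothing else left).
By clue 1, the person with the spruce tree is in house 2.
By clue 2, the lily grower is in house 2.
The only tree still possible for house 1 is pine.
So house 1 gets iris for flower.
So: house 1 = pine/iris, house 2 = spruce/lily, house 3 = willow/daisy, house 4 = hickory/sunflower, house 5 = elm/poppy.

hickory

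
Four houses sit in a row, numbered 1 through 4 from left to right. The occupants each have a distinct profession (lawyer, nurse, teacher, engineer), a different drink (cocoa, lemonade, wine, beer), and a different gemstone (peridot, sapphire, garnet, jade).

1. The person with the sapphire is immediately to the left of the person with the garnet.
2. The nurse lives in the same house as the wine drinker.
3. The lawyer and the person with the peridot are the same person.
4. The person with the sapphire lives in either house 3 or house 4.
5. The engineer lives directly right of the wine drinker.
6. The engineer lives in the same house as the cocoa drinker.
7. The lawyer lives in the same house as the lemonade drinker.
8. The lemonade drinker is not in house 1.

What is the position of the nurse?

3

From clue 4, the person with the sapphire must be in house 3.
From clue 1, the person with the garnet must be in house 4.
Clue 3 places the lawyer in house 2.
The person with the peridot is in house 2 (clue 3).
By clue 7, the lemonade drinker is in house 2.
House 1's gemstone must be jade (nothing else left).
Clue 5 places the engineer in house 4.
Clue 5 places the wine drinker in house 3.
Clue 6: the cocoa drinker is in house 4.
House 1 drink: only beer fits.
The nurse is in house 3 (clue 2).
So house 1 gets teacher for profession.
So: house 1 = teacher/beer/jade, house 2 = lawyer/lemonade/peridot, house 3 = nurse/wine/sapphire, house 4 = engineer/cocoa/garnet.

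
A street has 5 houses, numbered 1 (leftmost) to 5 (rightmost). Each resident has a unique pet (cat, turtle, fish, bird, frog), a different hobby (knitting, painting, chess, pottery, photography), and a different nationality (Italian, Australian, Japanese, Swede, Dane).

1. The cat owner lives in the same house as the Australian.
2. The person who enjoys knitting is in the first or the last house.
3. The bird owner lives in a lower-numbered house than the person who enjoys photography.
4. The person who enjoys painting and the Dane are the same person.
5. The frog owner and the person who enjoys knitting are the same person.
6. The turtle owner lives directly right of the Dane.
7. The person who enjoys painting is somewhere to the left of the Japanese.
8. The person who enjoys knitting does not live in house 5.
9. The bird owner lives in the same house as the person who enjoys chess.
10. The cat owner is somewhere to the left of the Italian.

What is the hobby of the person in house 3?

Clue 8: the person who enjoys knitting is in house 1.
Clue 5 places the frog owner in house 1.
So house 1 gets Swede for nationality.
The bird owner is narrowed to house 2 or 3 or 4; consider each.
Placing it in house 2 and house 4 leads to a contradiction, so it's in house 3.
The person who enjoys chess is in house 3 (clue 9).
The turtle owner is in house 5 (clue 6).
By clue 6, the Dane is in house 4.
House 2 nationality: only Australian fits.
From clue 1, the cat owner must be in house 2.
The person who enjoys painting is in house 4 (clue 4).
From clue 7, the Japanese must be in house 5.
The only pet still possible for house 4 is fish.
That leaves pottery as the hobby for house 2.
The only hobby still possible for house 5 is photography.
House 3 nationality: only Italian fits.
So: house 1 = frog/knitting/Swede, house 2 = cat/pottery/Australian, house 3 = bird/chess/Italian, house 4 = fish/painting/Dane, house 5 = turtle/photography/Japanese.

chess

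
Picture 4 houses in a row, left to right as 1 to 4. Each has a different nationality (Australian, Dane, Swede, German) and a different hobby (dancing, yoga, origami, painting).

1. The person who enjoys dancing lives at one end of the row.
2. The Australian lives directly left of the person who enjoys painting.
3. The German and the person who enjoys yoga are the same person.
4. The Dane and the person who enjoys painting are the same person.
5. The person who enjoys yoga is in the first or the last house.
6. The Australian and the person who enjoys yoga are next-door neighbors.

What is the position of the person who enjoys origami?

House 2 hobby: only origami fits.
The only hobby still possible for house 3 is painting.
The Australian is in house 2 (clue 2).
By clue 4, the Dane is in house 3.
From clue 6, the person who enjoys yoga must be in house 1.
The only hobby still possible for house 4 is dancing.
Clue 3: the German is in house 1.
The only nationality still possible for house 4 is Swede.
So: house 1 = German/yoga, house 2 = Australian/origami, house 3 = Dane/painting, house 4 = Swede/dancing.

2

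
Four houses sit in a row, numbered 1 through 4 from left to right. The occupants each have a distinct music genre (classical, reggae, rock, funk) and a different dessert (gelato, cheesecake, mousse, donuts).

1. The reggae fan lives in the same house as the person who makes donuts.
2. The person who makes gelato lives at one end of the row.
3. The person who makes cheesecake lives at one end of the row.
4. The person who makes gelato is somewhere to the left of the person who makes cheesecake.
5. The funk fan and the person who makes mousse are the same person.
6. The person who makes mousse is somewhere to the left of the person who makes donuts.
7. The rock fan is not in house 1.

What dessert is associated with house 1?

Clue 4: the person who makes gelato is in house 1.
From clue 4, the person who makes cheesecake must be in house 4.
The person who makes mousse is in house 2 (clue 6).
By clue 6, the person who makes donuts is in house 3.
House 1's music genre must be classical (nothing else left).
That leaves rock as the music genre for house 4.
Clue 1 places the reggae fan in house 3.
Clue 5: the funk fan is in house 2.
So: house 1 = classical/gelato, house 2 = funk/mousse, house 3 = reggae/donuts, house 4 = rock/cheesecake.

gelato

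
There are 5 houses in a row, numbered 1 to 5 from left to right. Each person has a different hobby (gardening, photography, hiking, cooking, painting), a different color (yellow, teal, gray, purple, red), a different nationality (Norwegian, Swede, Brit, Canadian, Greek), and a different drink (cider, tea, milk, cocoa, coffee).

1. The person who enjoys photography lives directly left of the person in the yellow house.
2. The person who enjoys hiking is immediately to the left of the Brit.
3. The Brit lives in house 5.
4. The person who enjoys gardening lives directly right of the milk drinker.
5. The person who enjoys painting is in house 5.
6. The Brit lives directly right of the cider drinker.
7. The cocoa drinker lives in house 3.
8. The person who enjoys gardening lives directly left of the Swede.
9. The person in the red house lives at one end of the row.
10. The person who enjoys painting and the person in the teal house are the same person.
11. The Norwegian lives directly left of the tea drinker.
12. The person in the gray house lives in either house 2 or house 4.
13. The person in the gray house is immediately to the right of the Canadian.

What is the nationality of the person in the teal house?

By clue 3, the Brit is in house 5.
From clue 5, the person who enjoys painting must be in house 5.
From clue 6, the cider drinker must be in house 4.
The cocoa drinker is in house 3 (clue 7).
Clue 10 places the person in the teal house in house 5.
The only color still possible for house 1 is red.
Clue 2: the person who enjoys hiking is in house 4.
The only nationality still possible for house 2 is Greek.
The person who enjoys gardening is narrowed to house 2 or 3; consider each.
Placing it in house 3 leads to a contradiction, so it's in house 2.
By clue 4, the milk drinker is in house 1.
By clue 8, the Swede is in house 3.
So house 1 gets Canadian for nationality.
So house 4 gets Norwegian for nationality.
The tea drinker is in house 5 (clue 11).
The person in the gray house is in house 2 (clue 13).
That leaves purple as the color for house 3.
House 4's color must be yellow (nothing else left).
House 2's drink must be coffee (nothing else left).
Clue 1 places the person who enjoys photography in house 3.
House 1 hobby: only cooking fits.
So: house 1 = cooking/red/Canadian/milk, house 2 = gardening/gray/Greek/coffee, house 3 = photography/purple/Swede/cocoa, house 4 = hiking/yellow/Norwegian/cider, house 5 = painting/teal/Brit/tea.

Brit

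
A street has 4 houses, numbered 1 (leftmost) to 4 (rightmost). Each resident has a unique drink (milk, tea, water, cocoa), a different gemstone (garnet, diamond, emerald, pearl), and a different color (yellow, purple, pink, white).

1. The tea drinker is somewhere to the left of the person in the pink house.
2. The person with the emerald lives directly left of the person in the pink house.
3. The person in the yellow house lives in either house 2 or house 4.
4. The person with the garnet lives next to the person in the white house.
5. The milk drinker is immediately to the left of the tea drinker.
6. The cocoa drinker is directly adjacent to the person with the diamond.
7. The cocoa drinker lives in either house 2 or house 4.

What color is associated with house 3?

pink

The cocoa drinker is narrowed to house 2 or 4; consider each.
Placing it in house 2 leads to a contradiction, so it's in house 4.
Clue 6: the person with the diamond is in house 3.
The only gemstone still possible for house 2 is emerald.
The person in the pink house is in house 3 (clue 2).
So house 1 gets purple for color.
House 2's color must be white (nothing else left).
That leaves yellow as the color for house 4.
From clue 1, the tea drinker must be in house 2.
Clue 4 places the person with the garnet in house 1.
From clue 5, the milk drinker must be in house 1.
The only drink still possible for house 3 is water.
House 4 gemstone: only pearl fits.
So: house 1 = milk/garnet/purple, house 2 = tea/emerald/white, house 3 = water/diamond/pink, house 4 = cocoa/pearl/yellow.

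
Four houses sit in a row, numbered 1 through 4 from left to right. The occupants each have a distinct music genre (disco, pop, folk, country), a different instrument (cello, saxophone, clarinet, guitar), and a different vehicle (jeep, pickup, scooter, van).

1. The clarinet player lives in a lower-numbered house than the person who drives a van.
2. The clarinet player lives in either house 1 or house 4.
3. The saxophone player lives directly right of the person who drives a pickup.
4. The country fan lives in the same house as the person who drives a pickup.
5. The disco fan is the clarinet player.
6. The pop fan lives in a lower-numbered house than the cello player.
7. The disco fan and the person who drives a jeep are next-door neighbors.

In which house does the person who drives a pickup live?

By clue 2, the clarinet player is in house 1.
Clue 5: the disco fan is in house 1.
The person who drives a jeep is in house 2 (clue 7).
So house 4 gets folk for music genre.
The country fan is in house 3 (clue 4).
Clue 4 places the person who drives a pickup in house 3.
So house 2 gets pop for music genre.
House 1's vehicle must be scooter (nothing else left).
So house 4 gets van for vehicle.
The saxophone player is in house 4 (clue 3).
The only instrument still possible for house 2 is guitar.
So house 3 gets cello for instrument.
So: house 1 = disco/clarinet/scooter, house 2 = pop/guitar/jeep, house 3 = country/cello/pickup, house 4 = folk/saxophone/van.

3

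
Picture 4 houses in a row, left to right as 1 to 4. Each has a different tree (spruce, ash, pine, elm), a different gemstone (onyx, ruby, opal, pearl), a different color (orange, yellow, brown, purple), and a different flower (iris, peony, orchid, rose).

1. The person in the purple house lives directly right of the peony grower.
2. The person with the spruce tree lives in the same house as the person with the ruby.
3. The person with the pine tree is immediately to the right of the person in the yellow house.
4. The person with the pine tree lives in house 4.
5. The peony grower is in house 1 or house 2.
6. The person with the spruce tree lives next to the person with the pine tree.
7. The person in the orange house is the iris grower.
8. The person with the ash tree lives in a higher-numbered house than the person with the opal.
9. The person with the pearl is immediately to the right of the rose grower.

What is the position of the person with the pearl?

The person with the pine tree is in house 4 (clue 4).
Clue 6: the person with the spruce tree is in house 3.
House 1 tree: only elm fits.
The only tree still possible for house 2 is ash.
From clue 2, the person with the ruby must be in house 3.
Clue 3 places the person in the yellow house in house 3.
The person with the opal is in house 1 (clue 8).
The only color still possible for house 2 is purple.
By clue 1, the peony grower is in house 1.
House 2 flower: only orchid fits.
House 3 flower: only rose fits.
House 4's flower must be iris (nothing else left).
The person in the orange house is in house 4 (clue 7).
By clue 9, the person with the pearl is in house 4.
That leaves onyx as the gemstone for house 2.
That leaves brown as the color for house 1.
So: house 1 = elm/opal/brown/peony, house 2 = ash/onyx/purple/orchid, house 3 = spruce/ruby/yellow/rose, house 4 = pine/pearl/orange/iris.

4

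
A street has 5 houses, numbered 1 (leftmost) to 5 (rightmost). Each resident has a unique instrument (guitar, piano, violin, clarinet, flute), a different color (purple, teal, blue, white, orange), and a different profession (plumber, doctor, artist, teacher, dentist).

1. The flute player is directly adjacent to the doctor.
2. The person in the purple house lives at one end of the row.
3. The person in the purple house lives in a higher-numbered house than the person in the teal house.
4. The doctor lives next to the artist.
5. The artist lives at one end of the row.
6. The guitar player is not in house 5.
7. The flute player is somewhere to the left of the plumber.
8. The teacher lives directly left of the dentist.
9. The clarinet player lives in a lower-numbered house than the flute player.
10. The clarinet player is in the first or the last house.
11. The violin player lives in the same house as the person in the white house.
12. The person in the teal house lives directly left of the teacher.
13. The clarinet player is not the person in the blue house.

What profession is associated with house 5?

plumber

The person in the purple house is in house 5 (clue 3).
Clue 10: the clarinet player is in house 1.
House 5 instrument: only piano fits.
House 1's profession must be artist (nothing else left).
From clue 1, the flute player must be in house 3.
Clue 4: the doctor is in house 2.
The only color still possible for house 1 is orange.
That leaves teacher as the profession for house 3.
The dentist is in house 4 (clue 8).
By clue 12, the person in the teal house is in house 2.
House 3's color must be blue (nothing else left).
That leaves white as the color for house 4.
The only profession still possible for house 5 is plumber.
By clue 11, the violin player is in house 4.
That leaves guitar as the instrument for house 2.
So: house 1 = clarinet/orange/artist, house 2 = guitar/teal/doctor, house 3 = flute/blue/teacher, house 4 = violin/white/dentist, house 5 = piano/purple/plumber.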